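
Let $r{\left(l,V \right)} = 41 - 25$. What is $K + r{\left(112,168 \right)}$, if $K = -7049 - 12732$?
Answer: $-19765$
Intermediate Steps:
$r{\left(l,V \right)} = 16$ ($r{\left(l,V \right)} = 41 - 25 = 16$)
$K = -19781$ ($K = -7049 - 12732 = -19781$)
$K + r{\left(112,168 \right)} = -19781 + 16 = -19765$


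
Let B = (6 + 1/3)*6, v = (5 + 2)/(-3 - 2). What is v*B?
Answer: -266/5 ≈ -53.200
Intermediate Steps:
v = -7/5 (v = 7/(-5) = 7*(-⅕) = -7/5 ≈ -1.4000)
B = 38 (B = (6 + 1*(⅓))*6 = (6 + ⅓)*6 = (19/3)*6 = 38)
v*B = -7/5*38 = -266/5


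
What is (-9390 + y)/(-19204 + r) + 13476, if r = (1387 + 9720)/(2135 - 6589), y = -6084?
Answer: 384294361448/28515241 ≈ 13477.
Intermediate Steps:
r = -11107/4454 (r = 11107/(-4454) = 11107*(-1/4454) = -11107/4454 ≈ -2.4937)
(-9390 + y)/(-19204 + r) + 13476 = (-9390 - 6084)/(-19204 - 11107/4454) + 13476 = -15474/(-85545723/4454) + 13476 = -15474*(-4454/85545723) + 13476 = 22973732/28515241 + 13476 = 384294361448/28515241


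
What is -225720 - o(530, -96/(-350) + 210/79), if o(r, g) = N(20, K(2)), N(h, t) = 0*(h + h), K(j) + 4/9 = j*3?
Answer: -225720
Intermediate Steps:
K(j) = -4/9 + 3*j (K(j) = -4/9 + j*3 = -4/9 + 3*j)
N(h, t) = 0 (N(h, t) = 0*(2*h) = 0)
o(r, g) = 0
-225720 - o(530, -96/(-350) + 210/79) = -225720 - 1*0 = -225720 + 0 = -225720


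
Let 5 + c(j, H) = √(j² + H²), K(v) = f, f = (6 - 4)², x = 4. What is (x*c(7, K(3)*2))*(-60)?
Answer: 1200 - 240*√113 ≈ -1351.2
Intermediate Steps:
f = 4 (f = 2² = 4)
K(v) = 4
c(j, H) = -5 + √(H² + j²) (c(j, H) = -5 + √(j² + H²) = -5 + √(H² + j²))
(x*c(7, K(3)*2))*(-60) = (4*(-5 + √((4*2)² + 7²)))*(-60) = (4*(-5 + √(8² + 49)))*(-60) = (4*(-5 + √(64 + 49)))*(-60) = (4*(-5 + √113))*(-60) = (-20 + 4*√113)*(-60) = 1200 - 240*√113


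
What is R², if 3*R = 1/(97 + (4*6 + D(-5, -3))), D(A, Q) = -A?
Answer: 1/142884 ≈ 6.9987e-6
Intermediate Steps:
R = 1/378 (R = 1/(3*(97 + (4*6 - 1*(-5)))) = 1/(3*(97 + (24 + 5))) = 1/(3*(97 + 29)) = (⅓)/126 = (⅓)*(1/126) = 1/378 ≈ 0.0026455)
R² = (1/378)² = 1/142884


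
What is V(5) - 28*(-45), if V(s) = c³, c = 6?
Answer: 1476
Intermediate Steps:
V(s) = 216 (V(s) = 6³ = 216)
V(5) - 28*(-45) = 216 - 28*(-45) = 216 + 1260 = 1476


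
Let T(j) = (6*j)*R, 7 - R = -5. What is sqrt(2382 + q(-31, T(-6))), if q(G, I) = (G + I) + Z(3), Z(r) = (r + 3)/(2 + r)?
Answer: sqrt(48005)/5 ≈ 43.820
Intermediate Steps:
R = 12 (R = 7 - 1*(-5) = 7 + 5 = 12)
Z(r) = (3 + r)/(2 + r)
T(j) = 72*j (T(j) = (6*j)*12 = 72*j)
q(G, I) = 6/5 + G + I (q(G, I) = (G + I) + (3 + 3)/(2 + 3) = (G + I) + 6/5 = 6/5 + G + I)
sqrt(2382 + q(-31, T(-6))) = sqrt(2382 + (6/5 - 31 + 72*(-6))) = sqrt(2382 + (6/5 - 31 - 432)) = sqrt(2382 - 2309/5) = sqrt(9601/5) = sqrt(48005)/5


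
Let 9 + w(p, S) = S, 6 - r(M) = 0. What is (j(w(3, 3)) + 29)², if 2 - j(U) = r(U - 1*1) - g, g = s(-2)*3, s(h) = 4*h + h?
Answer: 25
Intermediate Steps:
r(M) = 6 (r(M) = 6 - 1*0 = 6 + 0 = 6)
w(p, S) = -9 + S
s(h) = 5*h
g = -30 (g = (5*(-2))*3 = -10*3 = -30)
j(U) = -34 (j(U) = 2 - (6 - 1*(-30)) = 2 - (6 + 30) = 2 - 1*36 = 2 - 36 = -34)
(j(w(3, 3)) + 29)² = (-34 + 29)² = (-5)² = 25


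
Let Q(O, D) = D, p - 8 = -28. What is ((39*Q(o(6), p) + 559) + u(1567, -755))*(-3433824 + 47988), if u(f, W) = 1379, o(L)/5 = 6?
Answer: -3920798088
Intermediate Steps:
p = -20 (p = 8 - 28 = -20)
o(L) = 30 (o(L) = 5*6 = 30)
((39*Q(o(6), p) + 559) + u(1567, -755))*(-3433824 + 47988) = ((39*(-20) + 559) + 1379)*(-3433824 + 47988) = ((-780 + 559) + 1379)*(-3385836) = (-221 + 1379)*(-3385836) = 1158*(-3385836) = -3920798088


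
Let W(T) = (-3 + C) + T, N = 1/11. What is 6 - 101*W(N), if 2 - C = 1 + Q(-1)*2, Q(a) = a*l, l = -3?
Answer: 8853/11 ≈ 804.82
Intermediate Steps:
N = 1/11 ≈ 0.090909
Q(a) = -3*a (Q(a) = a*(-3) = -3*a)
C = -5 (C = 2 - (1 - 3*(-1)*2) = 2 - (1 + 3*2) = 2 - (1 + 6) = 2 - 1*7 = 2 - 7 = -5)
W(T) = -8 + T (W(T) = (-3 - 5) + T = -8 + T)
6 - 101*W(N) = 6 - 101*(-8 + 1/11) = 6 - 101*(-87/11) = 6 + 8787/11 = 8853/11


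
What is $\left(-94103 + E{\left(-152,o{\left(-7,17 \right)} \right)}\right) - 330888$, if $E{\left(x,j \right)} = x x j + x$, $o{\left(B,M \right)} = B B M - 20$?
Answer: $18358409$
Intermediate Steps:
$o{\left(B,M \right)} = -20 + M B^{2}$ ($o{\left(B,M \right)} = B^{2} M - 20 = M B^{2} - 20 = -20 + M B^{2}$)
$E{\left(x,j \right)} = x + j x^{2}$ ($E{\left(x,j \right)} = x^{2} j + x = j x^{2} + x = x + j x^{2}$)
$\left(-94103 + E{\left(-152,o{\left(-7,17 \right)} \right)}\right) - 330888 = \left(-94103 - 152 \left(1 + \left(-20 + 17 \left(-7\right)^{2}\right) \left(-152\right)\right)\right) - 330888 = \left(-94103 - 152 \left(1 + \left(-20 + 17 \cdot 49\right) \left(-152\right)\right)\right) - 330888 = \left(-94103 - 152 \left(1 + \left(-20 + 833\right) \left(-152\right)\right)\right) - 330888 = \left(-94103 - 152 \left(1 + 813 \left(-152\right)\right)\right) - 330888 = \left(-94103 - 152 \left(1 - 123576\right)\right) - 330888 = \left(-94103 - -18783400\right) - 330888 = \left(-94103 + 18783400\right) - 330888 = 18689297 - 330888 = 18358409$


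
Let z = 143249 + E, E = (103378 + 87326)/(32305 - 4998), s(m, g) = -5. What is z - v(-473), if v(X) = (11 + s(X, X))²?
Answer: 3910908095/27307 ≈ 1.4322e+5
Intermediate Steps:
E = 190704/27307 ≈ 6.9837
v(X) = 36 (v(X) = (11 - 5)² = 6² = 36)
z = 3911891147/27307 (z = 143249 + 190704/27307 = 3911891147/27307 ≈ 1.4326e+5)
z - v(-473) = 3911891147/27307 - 1*36 = 3911891147/27307 - 36 = 3910908095/27307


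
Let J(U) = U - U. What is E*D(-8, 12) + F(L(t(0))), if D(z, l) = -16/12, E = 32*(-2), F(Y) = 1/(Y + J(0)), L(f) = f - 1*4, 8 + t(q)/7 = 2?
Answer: 11773/138 ≈ 85.312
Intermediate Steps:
t(q) = -42 (t(q) = -56 + 7*2 = -56 + 14 = -42)
L(f) = -4 + f (L(f) = f - 4 = -4 + f)
J(U) = 0
F(Y) = 1/Y (F(Y) = 1/(Y + 0) = 1/Y)
E = -64
D(z, l) = -4/3 (D(z, l) = -16*1/12 = -4/3)
E*D(-8, 12) + F(L(t(0))) = -64*(-4/3) + 1/(-4 - 42) = 256/3 + 1/(-46) = 256/3 - 1/46 = 11773/138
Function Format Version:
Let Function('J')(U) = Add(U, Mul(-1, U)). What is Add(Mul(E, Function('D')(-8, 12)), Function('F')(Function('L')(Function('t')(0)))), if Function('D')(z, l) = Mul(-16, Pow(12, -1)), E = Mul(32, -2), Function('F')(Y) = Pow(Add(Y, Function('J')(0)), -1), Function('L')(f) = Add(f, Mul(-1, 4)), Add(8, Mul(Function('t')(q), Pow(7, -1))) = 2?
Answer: Rational(11773, 138) ≈ 85.312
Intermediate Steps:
Function('t')(q) = -42 (Function('t')(q) = Add(-56, Mul(7, 2)) = Add(-56, 14) = -42)
Function('L')(f) = Add(-4, f) (Function('L')(f) = Add(f, -4) = Add(-4, f))
Function('J')(U) = 0
Function('F')(Y) = Pow(Y, -1) (Function('F')(Y) = Pow(Add(Y, 0), -1) = Pow(Y, -1))
E = -64
Function('D')(z, l) = Rational(-4, 3) (Function('D')(z, l) = Mul(-16, Rational(1, 12)) = Rational(-4, 3))
Add(Mul(E, Function('D')(-8, 12)), Function('F')(Function('L')(Function('t')(0)))) = Add(Mul(-64, Rational(-4, 3)), Pow(Add(-4, -42), -1)) = Add(Rational(256, 3), Pow(-46, -1)) = Add(Rational(256, 3), Rational(-1, 46)) = Rational(11773, 138)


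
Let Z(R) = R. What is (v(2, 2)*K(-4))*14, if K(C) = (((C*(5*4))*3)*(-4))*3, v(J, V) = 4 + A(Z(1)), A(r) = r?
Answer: 201600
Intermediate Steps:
v(J, V) = 5 (v(J, V) = 4 + 1 = 5)
K(C) = -720*C (K(C) = (((C*20)*3)*(-4))*3 = (((20*C)*3)*(-4))*3 = ((60*C)*(-4))*3 = -240*C*3 = -720*C)
(v(2, 2)*K(-4))*14 = (5*(-720*(-4)))*14 = (5*2880)*14 = 14400*14 = 201600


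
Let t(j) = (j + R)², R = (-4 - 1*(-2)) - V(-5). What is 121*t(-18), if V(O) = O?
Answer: 27225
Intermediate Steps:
R = 3 (R = (-4 - 1*(-2)) - 1*(-5) = (-4 + 2) + 5 = -2 + 5 = 3)
t(j) = (3 + j)² (t(j) = (j + 3)² = (3 + j)²)
121*t(-18) = 121*(3 - 18)² = 121*(-15)² = 121*225 = 27225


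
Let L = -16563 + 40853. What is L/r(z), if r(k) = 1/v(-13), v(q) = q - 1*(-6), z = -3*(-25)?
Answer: -170030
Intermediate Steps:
z = 75
L = 24290
v(q) = 6 + q (v(q) = q + 6 = 6 + q)
r(k) = -1/7 (r(k) = 1/(6 - 13) = 1/(-7) = -1/7)
L/r(z) = 24290/(-1/7) = 24290*(-7) = -170030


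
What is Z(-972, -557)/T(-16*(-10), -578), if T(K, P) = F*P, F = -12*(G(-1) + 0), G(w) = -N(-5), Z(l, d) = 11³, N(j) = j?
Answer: 1331/34680 ≈ 0.038379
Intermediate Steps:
Z(l, d) = 1331
G(w) = 5 (G(w) = -1*(-5) = 5)
F = -60 (F = -12*(5 + 0) = -12*5 = -60)
T(K, P) = -60*P
Z(-972, -557)/T(-16*(-10), -578) = 1331/((-60*(-578))) = 1331/34680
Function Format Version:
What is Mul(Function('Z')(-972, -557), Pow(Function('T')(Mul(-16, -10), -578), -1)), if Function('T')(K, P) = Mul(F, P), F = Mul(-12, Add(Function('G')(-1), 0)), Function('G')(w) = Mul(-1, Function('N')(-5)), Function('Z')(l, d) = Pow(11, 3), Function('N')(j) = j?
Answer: Rational(1331, 34680) ≈ 0.038379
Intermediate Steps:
Function('Z')(l, d) = 1331
Function('G')(w) = 5 (Function('G')(w) = Mul(-1, -5) = 5)
F = -60 (F = Mul(-12, Add(5, 0)) = Mul(-12, 5) = -60)
Function('T')(K, P) = Mul(-60, P)
Mul(Function('Z')(-972, -557), Pow(Function('T')(Mul(-16, -10), -578), -1)) = Mul(1331, Pow(Mul(-60, -578), -1)) = Mul(1331, Pow(34680, -1)) = Mul(1331, Rational(1, 34680)) = Rational(1331, 34680)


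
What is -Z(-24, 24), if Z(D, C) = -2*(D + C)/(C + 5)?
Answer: 0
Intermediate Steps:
Z(D, C) = -2*(C + D)/(5 + C)
-Z(-24, 24) = -2*(-1*24 - 1*(-24))/(5 + 24) = -2*(-24 + 24)/29 = -2*0/29 = -1*0 = 0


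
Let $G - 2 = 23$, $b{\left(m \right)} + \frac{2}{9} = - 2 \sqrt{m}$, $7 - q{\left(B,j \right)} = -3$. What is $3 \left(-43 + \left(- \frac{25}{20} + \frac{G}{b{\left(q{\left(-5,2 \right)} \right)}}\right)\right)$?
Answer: $- \frac{428229}{3236} - \frac{6075 \sqrt{10}}{1618} \approx -144.21$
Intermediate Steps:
$q{\left(B,j \right)} = 10$ ($q{\left(B,j \right)} = 7 - -3 = 7 + 3 = 10$)
$b{\left(m \right)} = - \frac{2}{9} - 2 \sqrt{m}$
$G = 25$ ($G = 2 + 23 = 25$)
$3 \left(-43 + \left(- \frac{25}{20} + \frac{G}{b{\left(q{\left(-5,2 \right)} \right)}}\right)\right) = 3 \left(-43 + \left(- \frac{25}{20} + \frac{25}{- \frac{2}{9} - 2 \sqrt{10}}\right)\right) = 3 \left(-43 + \left(\left(-25\right) \frac{1}{20} + \frac{25}{- \frac{2}{9} - 2 \sqrt{10}}\right)\right) = 3 \left(-43 + \left(- \frac{5}{4} + \frac{25}{- \frac{2}{9} - 2 \sqrt{10}}\right)\right) = 3 \left(- \frac{177}{4} + \frac{25}{- \frac{2}{9} - 2 \sqrt{10}}\right) = - \frac{531}{4} + \frac{75}{- \frac{2}{9} - 2 \sqrt{10}}$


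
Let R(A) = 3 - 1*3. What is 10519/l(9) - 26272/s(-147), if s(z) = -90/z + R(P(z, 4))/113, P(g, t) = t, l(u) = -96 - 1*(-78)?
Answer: -3914579/90 ≈ -43495.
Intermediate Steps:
l(u) = -18 (l(u) = -96 + 78 = -18)
R(A) = 0 (R(A) = 3 - 3 = 0)
s(z) = -90/z (s(z) = -90/z + 0/113 = -90/z + 0*(1/113) = -90/z + 0 = -90/z)
10519/l(9) - 26272/s(-147) = 10519/(-18) - 26272/((-90/(-147))) = 10519*(-1/18) - 26272/((-90*(-1/147))) = -10519/18 - 26272/30/49 = -10519/18 - 26272*49/30 = -10519/18 - 643664/15 = -3914579/90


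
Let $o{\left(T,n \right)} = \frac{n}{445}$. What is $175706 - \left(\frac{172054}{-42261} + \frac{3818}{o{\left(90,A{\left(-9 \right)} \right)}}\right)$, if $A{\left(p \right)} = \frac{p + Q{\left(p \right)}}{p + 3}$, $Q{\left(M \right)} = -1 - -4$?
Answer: $- \frac{64376178290}{42261} \approx -1.5233 \cdot 10^{6}$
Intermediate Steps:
$Q{\left(M \right)} = 3$ ($Q{\left(M \right)} = -1 + 4 = 3$)
$A{\left(p \right)} = 1$ ($A{\left(p \right)} = \frac{p + 3}{p + 3} = \frac{3 + p}{3 + p} = 1$)
$o{\left(T,n \right)} = \frac{n}{445}$ ($o{\left(T,n \right)} = n \frac{1}{445} = \frac{n}{445}$)
$175706 - \left(\frac{172054}{-42261} + \frac{3818}{o{\left(90,A{\left(-9 \right)} \right)}}\right) = 175706 - \left(\frac{172054}{-42261} + \frac{3818}{\frac{1}{445} \cdot 1}\right) = 175706 - \left(172054 \left(- \frac{1}{42261}\right) + 3818 \frac{1}{\frac{1}{445}}\right) = 175706 - \left(- \frac{172054}{42261} + 3818 \cdot 445\right) = 175706 - \left(- \frac{172054}{42261} + 1699010\right) = 175706 - \frac{71801689556}{42261} = - \frac{64376178290}{42261}$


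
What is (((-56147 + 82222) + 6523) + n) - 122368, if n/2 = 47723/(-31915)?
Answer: -220392692/2455 ≈ -89773.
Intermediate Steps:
n = -7342/2455 (n = 2*(47723/(-31915)) = 2*(47723*(-1/31915)) = 2*(-3671/2455) = -7342/2455 ≈ -2.9906)
(((-56147 + 82222) + 6523) + n) - 122368 = (((-56147 + 82222) + 6523) - 7342/2455) - 122368 = ((26075 + 6523) - 7342/2455) - 122368 = (32598 - 7342/2455) - 122368 = 80020748/2455 - 122368 = -220392692/2455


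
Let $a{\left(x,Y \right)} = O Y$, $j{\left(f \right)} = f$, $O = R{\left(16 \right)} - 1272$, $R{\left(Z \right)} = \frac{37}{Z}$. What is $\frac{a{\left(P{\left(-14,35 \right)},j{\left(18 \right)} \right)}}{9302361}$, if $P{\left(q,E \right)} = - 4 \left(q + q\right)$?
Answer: $- \frac{60945}{24806296} \approx -0.0024568$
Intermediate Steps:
$O = - \frac{20315}{16}$ ($O = \frac{37}{16} - 1272 = - \frac{20315}{16} \approx -1269.7$)
$P{\left(q,E \right)} = - 8 q$ ($P{\left(q,E \right)} = - 4 \cdot 2 q = - 8 q$)
$a{\left(x,Y \right)} = - \frac{20315 Y}{16}$
$\frac{a{\left(P{\left(-14,35 \right)},j{\left(18 \right)} \right)}}{9302361} = \frac{\left(- \frac{20315}{16}\right) 18}{9302361} = \left(- \frac{182835}{8}\right) \frac{1}{9302361} = - \frac{60945}{24806296}$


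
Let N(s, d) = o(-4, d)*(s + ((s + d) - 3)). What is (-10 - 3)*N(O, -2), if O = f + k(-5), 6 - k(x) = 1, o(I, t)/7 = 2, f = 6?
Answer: -3094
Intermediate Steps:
o(I, t) = 14 (o(I, t) = 7*2 = 14)
k(x) = 5 (k(x) = 6 - 1*1 = 6 - 1 = 5)
O = 11 (O = 6 + 5 = 11)
N(s, d) = -42 + 14*d + 28*s (N(s, d) = 14*(s + ((s + d) - 3)) = 14*(s + ((d + s) - 3)) = 14*(s + (-3 + d + s)) = 14*(-3 + d + 2*s) = -42 + 14*d + 28*s)
(-10 - 3)*N(O, -2) = (-10 - 3)*(-42 + 14*(-2) + 28*11) = -13*(-42 - 28 + 308) = -13*238 = -3094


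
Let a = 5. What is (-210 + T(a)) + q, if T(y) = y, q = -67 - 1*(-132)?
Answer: -140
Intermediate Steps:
q = 65 (q = -67 + 132 = 65)
(-210 + T(a)) + q = (-210 + 5) + 65 = -205 + 65 = -140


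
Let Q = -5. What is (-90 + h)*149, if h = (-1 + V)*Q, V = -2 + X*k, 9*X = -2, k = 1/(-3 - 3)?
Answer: -302470/27 ≈ -11203.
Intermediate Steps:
k = -⅙ (k = 1/(-6) = -⅙ ≈ -0.16667)
X = -2/9 (X = (⅑)*(-2) = -2/9 ≈ -0.22222)
V = -53/27 (V = -2 - 2/9*(-⅙) = -2 + 1/27 = -53/27 ≈ -1.9630)
h = 400/27 (h = (-1 - 53/27)*(-5) = -80/27*(-5) = 400/27 ≈ 14.815)
(-90 + h)*149 = (-90 + 400/27)*149 = -2030/27*149 = -302470/27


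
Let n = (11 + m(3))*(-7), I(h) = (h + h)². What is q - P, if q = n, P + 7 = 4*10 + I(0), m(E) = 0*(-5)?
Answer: -110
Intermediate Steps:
m(E) = 0
I(h) = 4*h² (I(h) = (2*h)² = 4*h²)
n = -77 (n = (11 + 0)*(-7) = 11*(-7) = -77)
P = 33 (P = -7 + (4*10 + 4*0²) = -7 + (40 + 4*0) = -7 + (40 + 0) = -7 + 40 = 33)
q = -77
q - P = -77 - 1*33 = -77 - 33 = -110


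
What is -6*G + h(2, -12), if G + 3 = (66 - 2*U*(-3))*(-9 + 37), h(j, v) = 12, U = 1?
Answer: -12066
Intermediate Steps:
G = 2013 (G = -3 + (66 - 2*1*(-3))*(-9 + 37) = -3 + (66 - 2*(-3))*28 = -3 + (66 + 6)*28 = -3 + 72*28 = -3 + 2016 = 2013)
-6*G + h(2, -12) = -6*2013 + 12 = -12078 + 12 = -12066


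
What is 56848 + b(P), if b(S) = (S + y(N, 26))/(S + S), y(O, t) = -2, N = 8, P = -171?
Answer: 19442189/342 ≈ 56849.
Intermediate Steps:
b(S) = (-2 + S)/(2*S) (b(S) = (S - 2)/(S + S) = (-2 + S)/((2*S)) = (-2 + S)*(1/(2*S)) = (-2 + S)/(2*S))
56848 + b(P) = 56848 + (½)*(-2 - 171)/(-171) = 56848 + (½)*(-1/171)*(-173) = 56848 + 173/342 = 19442189/342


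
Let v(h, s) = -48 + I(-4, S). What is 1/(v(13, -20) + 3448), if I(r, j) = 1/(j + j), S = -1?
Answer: 2/6799 ≈ 0.00029416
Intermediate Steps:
I(r, j) = 1/(2*j)
v(h, s) = -97/2 (v(h, s) = -48 + (½)/(-1) = -48 + (½)*(-1) = -48 - ½ = -97/2)
1/(v(13, -20) + 3448) = 1/(-97/2 + 3448) = 1/(6799/2) = 2/6799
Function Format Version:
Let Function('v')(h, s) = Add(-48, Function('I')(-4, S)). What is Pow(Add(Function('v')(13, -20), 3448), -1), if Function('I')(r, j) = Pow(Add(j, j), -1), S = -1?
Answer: Rational(2, 6799) ≈ 0.00029416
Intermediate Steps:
Function('I')(r, j) = Mul(Rational(1, 2), Pow(j, -1)) (Function('I')(r, j) = Pow(Mul(2, j), -1) = Mul(Rational(1, 2), Pow(j, -1)))
Function('v')(h, s) = Rational(-97, 2) (Function('v')(h, s) = Add(-48, Mul(Rational(1, 2), Pow(-1, -1))) = Add(-48, Mul(Rational(1, 2), -1)) = Add(-48, Rational(-1, 2)) = Rational(-97, 2))
Pow(Add(Function('v')(13, -20), 3448), -1) = Pow(Add(Rational(-97, 2), 3448), -1) = Pow(Rational(6799, 2), -1) = Rational(2, 6799)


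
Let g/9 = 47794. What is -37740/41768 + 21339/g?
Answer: -4632374/5424619 ≈ -0.85395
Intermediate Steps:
g = 430146 (g = 9*47794 = 430146)
-37740/41768 + 21339/g = -37740/41768 + 21339/430146 = -37740*1/41768 + 21339*(1/430146) = -9435/10442 + 2371/47794 = -4632374/5424619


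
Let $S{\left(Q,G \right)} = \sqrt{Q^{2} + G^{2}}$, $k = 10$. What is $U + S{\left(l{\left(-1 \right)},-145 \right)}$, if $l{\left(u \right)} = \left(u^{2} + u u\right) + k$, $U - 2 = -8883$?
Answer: $-8881 + \sqrt{21169} \approx -8735.5$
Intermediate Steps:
$U = -8881$ ($U = 2 - 8883 = -8881$)
$l{\left(u \right)} = 10 + 2 u^{2}$ ($l{\left(u \right)} = \left(u^{2} + u u\right) + 10 = \left(u^{2} + u^{2}\right) + 10 = 2 u^{2} + 10 = 10 + 2 u^{2}$)
$S{\left(Q,G \right)} = \sqrt{G^{2} + Q^{2}}$
$U + S{\left(l{\left(-1 \right)},-145 \right)} = -8881 + \sqrt{\left(-145\right)^{2} + \left(10 + 2 \left(-1\right)^{2}\right)^{2}} = -8881 + \sqrt{21025 + \left(10 + 2 \cdot 1\right)^{2}} = -8881 + \sqrt{21025 + \left(10 + 2\right)^{2}} = -8881 + \sqrt{21025 + 12^{2}} = -8881 + \sqrt{21025 + 144} = -8881 + \sqrt{21169}$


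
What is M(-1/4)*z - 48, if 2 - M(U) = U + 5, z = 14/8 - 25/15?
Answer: -2315/48 ≈ -48.229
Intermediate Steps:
z = 1/12 (z = 14*(1/8) - 25*1/15 = 7/4 - 5/3 = 1/12 ≈ 0.083333)
M(U) = -3 - U (M(U) = 2 - (U + 5) = 2 - (5 + U) = 2 + (-5 - U) = -3 - U)
M(-1/4)*z - 48 = (-3 - (-1)/4)*(1/12) - 48 = (-3 - 1*(-1/4))*(1/12) - 48 = (-3 + 1/4)*(1/12) - 48 = -11/4*1/12 - 48 = -11/48 - 48 = -2315/48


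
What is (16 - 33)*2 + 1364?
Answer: 1330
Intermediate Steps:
(16 - 33)*2 + 1364 = -17*2 + 1364 = -34 + 1364 = 1330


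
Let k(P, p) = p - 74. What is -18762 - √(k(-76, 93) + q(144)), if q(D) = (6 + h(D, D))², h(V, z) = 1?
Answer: -18762 - 2*√17 ≈ -18770.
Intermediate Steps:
k(P, p) = -74 + p
q(D) = 49 (q(D) = (6 + 1)² = 7² = 49)
-18762 - √(k(-76, 93) + q(144)) = -18762 - √((-74 + 93) + 49) = -18762 - √(19 + 49) = -18762 - √68 = -18762 - 2*√17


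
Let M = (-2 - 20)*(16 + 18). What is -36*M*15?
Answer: 403920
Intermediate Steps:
M = -748 (M = -22*34 = -748)
-36*M*15 = -36*(-748)*15 = 26928*15 = 403920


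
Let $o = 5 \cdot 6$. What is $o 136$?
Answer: $4080$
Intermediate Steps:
$o = 30$
$o 136 = 30 \cdot 136 = 4080$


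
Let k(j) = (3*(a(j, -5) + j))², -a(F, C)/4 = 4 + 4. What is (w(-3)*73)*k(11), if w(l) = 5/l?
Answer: -482895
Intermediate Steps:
a(F, C) = -32 (a(F, C) = -4*(4 + 4) = -4*8 = -32)
k(j) = (-96 + 3*j)² (k(j) = (3*(-32 + j))² = (-96 + 3*j)²)
(w(-3)*73)*k(11) = ((5/(-3))*73)*(9*(-32 + 11)²) = ((5*(-⅓))*73)*(9*(-21)²) = (-5/3*73)*(9*441) = -365/3*3969 = -482895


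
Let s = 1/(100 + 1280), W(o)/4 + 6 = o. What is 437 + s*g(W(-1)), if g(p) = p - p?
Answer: 437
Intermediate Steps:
W(o) = -24 + 4*o
s = 1/1380 ≈ 0.00072464
g(p) = 0
437 + s*g(W(-1)) = 437 + (1/1380)*0 = 437 + 0 = 437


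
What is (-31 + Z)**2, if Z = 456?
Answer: 180625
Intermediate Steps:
(-31 + Z)**2 = (-31 + 456)**2 = 425**2 = 180625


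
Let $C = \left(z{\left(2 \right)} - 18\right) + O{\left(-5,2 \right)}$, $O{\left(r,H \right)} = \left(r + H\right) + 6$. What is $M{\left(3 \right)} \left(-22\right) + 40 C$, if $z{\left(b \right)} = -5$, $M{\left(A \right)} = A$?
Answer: $-866$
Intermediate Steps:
$O{\left(r,H \right)} = 6 + H + r$ ($O{\left(r,H \right)} = \left(H + r\right) + 6 = 6 + H + r$)
$C = -20$ ($C = \left(-5 - 18\right) + \left(6 + 2 - 5\right) = -23 + 3 = -20$)
$M{\left(3 \right)} \left(-22\right) + 40 C = 3 \left(-22\right) + 40 \left(-20\right) = -66 - 800 = -866$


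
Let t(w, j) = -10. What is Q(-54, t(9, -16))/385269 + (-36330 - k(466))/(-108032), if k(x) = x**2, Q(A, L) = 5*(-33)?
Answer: 16273745409/6936896768 ≈ 2.3460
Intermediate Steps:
Q(A, L) = -165
Q(-54, t(9, -16))/385269 + (-36330 - k(466))/(-108032) = -165/385269 + (-36330 - 1*466**2)/(-108032) = -165*1/385269 + (-36330 - 1*217156)*(-1/108032) = -55/128423 + (-36330 - 217156)*(-1/108032) = -55/128423 - 253486*(-1/108032) = -55/128423 + 126743/54016 = 16273745409/6936896768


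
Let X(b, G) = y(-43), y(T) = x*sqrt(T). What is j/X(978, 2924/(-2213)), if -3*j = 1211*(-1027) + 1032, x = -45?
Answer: 248533*I*sqrt(43)/1161 ≈ 1403.7*I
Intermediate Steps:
y(T) = -45*sqrt(T)
X(b, G) = -45*I*sqrt(43)
j = 1242665/3 (j = -(1211*(-1027) + 1032)/3 = -(-1243697 + 1032)/3 = -1/3*(-1242665) = 1242665/3 ≈ 4.1422e+5)
j/X(978, 2924/(-2213)) = 1242665/(3*((-45*I*sqrt(43)))) = 1242665*(I*sqrt(43)/1935)/3 = 248533*I*sqrt(43)/1161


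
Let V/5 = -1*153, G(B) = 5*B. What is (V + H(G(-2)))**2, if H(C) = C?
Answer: 600625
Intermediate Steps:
V = -765 (V = 5*(-1*153) = 5*(-153) = -765)
(V + H(G(-2)))**2 = (-765 + 5*(-2))**2 = (-765 - 10)**2 = (-775)**2 = 600625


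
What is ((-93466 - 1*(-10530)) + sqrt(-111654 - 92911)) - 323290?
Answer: -406226 + I*sqrt(204565) ≈ -4.0623e+5 + 452.29*I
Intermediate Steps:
((-93466 - 1*(-10530)) + sqrt(-111654 - 92911)) - 323290 = ((-93466 + 10530) + sqrt(-204565)) - 323290 = (-82936 + I*sqrt(204565)) - 323290 = -406226 + I*sqrt(204565)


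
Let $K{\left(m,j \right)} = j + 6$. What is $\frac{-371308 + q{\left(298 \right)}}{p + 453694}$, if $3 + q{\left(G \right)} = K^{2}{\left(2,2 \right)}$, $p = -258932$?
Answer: $- \frac{371247}{194762} \approx -1.9062$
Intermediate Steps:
$K{\left(m,j \right)} = 6 + j$
$q{\left(G \right)} = 61$ ($q{\left(G \right)} = -3 + \left(6 + 2\right)^{2} = -3 + 8^{2} = -3 + 64 = 61$)
$\frac{-371308 + q{\left(298 \right)}}{p + 453694} = \frac{-371308 + 61}{-258932 + 453694} = - \frac{371247}{194762}$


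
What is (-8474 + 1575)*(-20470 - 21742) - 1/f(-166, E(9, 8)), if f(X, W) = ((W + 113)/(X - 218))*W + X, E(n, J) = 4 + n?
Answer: 3173430747500/10897 ≈ 2.9122e+8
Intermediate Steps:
f(X, W) = X + W*(113 + W)/(-218 + X) (f(X, W) = ((113 + W)/(-218 + X))*W + X = W*(113 + W)/(-218 + X) + X = X + W*(113 + W)/(-218 + X))
(-8474 + 1575)*(-20470 - 21742) - 1/f(-166, E(9, 8)) = (-8474 + 1575)*(-20470 - 21742) - 1/(((4 + 9)**2 + (-166)**2 - 218*(-166) + 113*(4 + 9))/(-218 - 166)) = -6899*(-42212) - 1/((13**2 + 27556 + 36188 + 113*13)/(-384)) = 291220588 - 1/((-(169 + 27556 + 36188 + 1469)/384)) = 291220588 - 1/((-1/384*65382)) = 291220588 - 1/(-10897/64) = 291220588 - 1*(-64/10897) = 291220588 + 64/10897 = 3173430747500/10897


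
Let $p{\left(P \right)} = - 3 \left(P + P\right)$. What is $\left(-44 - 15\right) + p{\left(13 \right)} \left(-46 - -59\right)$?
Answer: $-1073$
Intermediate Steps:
$p{\left(P \right)} = - 6 P$ ($p{\left(P \right)} = - 3 \cdot 2 P = - 6 P$)
$\left(-44 - 15\right) + p{\left(13 \right)} \left(-46 - -59\right) = \left(-44 - 15\right) + \left(-6\right) 13 \left(-46 - -59\right) = -59 - 78 \left(-46 + 59\right) = -59 - 1014 = -1073$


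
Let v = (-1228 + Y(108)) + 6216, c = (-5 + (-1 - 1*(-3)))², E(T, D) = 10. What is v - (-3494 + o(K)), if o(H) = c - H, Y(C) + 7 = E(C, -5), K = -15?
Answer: 8461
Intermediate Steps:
c = 9 (c = (-5 + (-1 + 3))² = (-5 + 2)² = (-3)² = 9)
Y(C) = 3 (Y(C) = -7 + 10 = 3)
o(H) = 9 - H
v = 4991 (v = (-1228 + 3) + 6216 = -1225 + 6216 = 4991)
v - (-3494 + o(K)) = 4991 - (-3494 + (9 - 1*(-15))) = 4991 - (-3494 + (9 + 15)) = 4991 - (-3494 + 24) = 4991 - 1*(-3470) = 4991 + 3470 = 8461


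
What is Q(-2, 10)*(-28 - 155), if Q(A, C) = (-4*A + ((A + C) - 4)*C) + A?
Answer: -8418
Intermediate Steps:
Q(A, C) = -3*A + C*(-4 + A + C) (Q(A, C) = (-4*A + (-4 + A + C)*C) + A = (-4*A + C*(-4 + A + C)) + A = -3*A + C*(-4 + A + C))
Q(-2, 10)*(-28 - 155) = (10² - 4*10 - 3*(-2) - 2*10)*(-28 - 155) = (100 - 40 + 6 - 20)*(-183) = 46*(-183) = -8418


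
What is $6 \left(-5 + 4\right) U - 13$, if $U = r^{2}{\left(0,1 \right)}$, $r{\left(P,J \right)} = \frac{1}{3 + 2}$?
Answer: $- \frac{331}{25} \approx -13.24$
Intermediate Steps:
$r{\left(P,J \right)} = \frac{1}{5}$
$U = \frac{1}{25}$ ($U = \left(\frac{1}{5}\right)^{2} = \frac{1}{25} \approx 0.04$)
$6 \left(-5 + 4\right) U - 13 = 6 \left(-5 + 4\right) \frac{1}{25} - 13 = 6 \left(-1\right) \frac{1}{25} - 13 = \left(-6\right) \frac{1}{25} - 13 = - \frac{6}{25} - 13 = - \frac{331}{25}$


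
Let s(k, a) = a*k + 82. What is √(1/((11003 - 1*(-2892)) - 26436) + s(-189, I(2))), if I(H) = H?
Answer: I*√46553910117/12541 ≈ 17.205*I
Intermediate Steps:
s(k, a) = 82 + a*k
√(1/((11003 - 1*(-2892)) - 26436) + s(-189, I(2))) = √(1/((11003 - 1*(-2892)) - 26436) + (82 + 2*(-189))) = √(1/((11003 + 2892) - 26436) + (82 - 378)) = √(1/(13895 - 26436) - 296) = √(1/(-12541) - 296) = √(-1/12541 - 296) = √(-3712137/12541) = I*√46553910117/12541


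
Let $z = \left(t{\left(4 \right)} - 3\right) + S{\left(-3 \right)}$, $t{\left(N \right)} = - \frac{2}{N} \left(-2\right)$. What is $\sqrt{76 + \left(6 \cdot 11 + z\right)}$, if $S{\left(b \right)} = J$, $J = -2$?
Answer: $\sqrt{138} \approx 11.747$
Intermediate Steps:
$S{\left(b \right)} = -2$
$t{\left(N \right)} = \frac{4}{N}$
$z = -4$ ($z = \left(\frac{4}{4} - 3\right) - 2 = \left(4 \cdot \frac{1}{4} - 3\right) - 2 = \left(1 - 3\right) - 2 = -2 - 2 = -4$)
$\sqrt{76 + \left(6 \cdot 11 + z\right)} = \sqrt{76 + \left(6 \cdot 11 - 4\right)} = \sqrt{76 + \left(66 - 4\right)} = \sqrt{76 + 62} = \sqrt{138}$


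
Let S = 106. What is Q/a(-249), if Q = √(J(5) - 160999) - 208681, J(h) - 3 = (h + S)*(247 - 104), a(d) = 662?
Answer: -208681/662 + I*√145123/662 ≈ -315.23 + 0.57545*I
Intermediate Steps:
J(h) = 15161 + 143*h (J(h) = 3 + (h + 106)*(247 - 104) = 3 + (106 + h)*143 = 3 + (15158 + 143*h) = 15161 + 143*h)
Q = -208681 + I*√145123 (Q = √((15161 + 143*5) - 160999) - 208681 = √((15161 + 715) - 160999) - 208681 = √(15876 - 160999) - 208681 = √(-145123) - 208681 = I*√145123 - 208681 = -208681 + I*√145123 ≈ -2.0868e+5 + 380.95*I)
Q/a(-249) = (-208681 + I*√145123)/662 = (-208681 + I*√145123)*(1/662) = -208681/662 + I*√145123/662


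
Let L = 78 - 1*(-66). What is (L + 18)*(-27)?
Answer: -4374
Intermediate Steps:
L = 144 (L = 78 + 66 = 144)
(L + 18)*(-27) = (144 + 18)*(-27) = 162*(-27) = -4374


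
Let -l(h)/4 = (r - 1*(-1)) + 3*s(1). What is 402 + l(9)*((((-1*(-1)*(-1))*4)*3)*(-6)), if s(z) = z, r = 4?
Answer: -1902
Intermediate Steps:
l(h) = -32 (l(h) = -4*((4 - 1*(-1)) + 3*1) = -4*((4 + 1) + 3) = -4*(5 + 3) = -4*8 = -32)
402 + l(9)*((((-1*(-1)*(-1))*4)*3)*(-6)) = 402 - 32*((-1*(-1)*(-1))*4)*3*(-6) = 402 - 32*((1*(-1))*4)*3*(-6) = 402 - 32*-1*4*3*(-6) = 402 - 32*(-4*3)*(-6) = 402 - (-384)*(-6) = 402 - 32*72 = 402 - 2304 = -1902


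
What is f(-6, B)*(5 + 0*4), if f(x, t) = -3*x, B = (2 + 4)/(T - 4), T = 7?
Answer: 90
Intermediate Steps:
B = 2 (B = (2 + 4)/(7 - 4) = 6/3 = 6*(⅓) = 2)
f(-6, B)*(5 + 0*4) = (-3*(-6))*(5 + 0*4) = 18*(5 + 0) = 18*5 = 90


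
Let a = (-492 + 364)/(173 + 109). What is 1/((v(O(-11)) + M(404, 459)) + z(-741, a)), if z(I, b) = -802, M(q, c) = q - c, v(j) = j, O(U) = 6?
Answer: -1/851 ≈ -0.0011751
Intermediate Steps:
a = -64/141 (a = -128/282 = -128*1/282 = -64/141 ≈ -0.45390)
1/((v(O(-11)) + M(404, 459)) + z(-741, a)) = 1/((6 + (404 - 1*459)) - 802) = 1/((6 + (404 - 459)) - 802) = 1/((6 - 55) - 802) = 1/(-49 - 802) = 1/(-851) = -1/851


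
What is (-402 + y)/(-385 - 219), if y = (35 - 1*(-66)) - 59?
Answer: 90/151 ≈ 0.59603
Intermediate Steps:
y = 42 (y = (35 + 66) - 59 = 101 - 59 = 42)
(-402 + y)/(-385 - 219) = (-402 + 42)/(-385 - 219) = -360/(-604) = -360*(-1/604) = 90/151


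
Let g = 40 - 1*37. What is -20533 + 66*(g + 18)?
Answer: -19147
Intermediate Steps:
g = 3 (g = 40 - 37 = 3)
-20533 + 66*(g + 18) = -20533 + 66*(3 + 18) = -20533 + 66*21 = -20533 + 1386 = -19147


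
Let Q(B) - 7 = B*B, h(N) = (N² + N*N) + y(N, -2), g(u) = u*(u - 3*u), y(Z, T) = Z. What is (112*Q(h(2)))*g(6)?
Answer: -862848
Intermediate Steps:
g(u) = -2*u² (g(u) = u*(-2*u) = -2*u²)
h(N) = N + 2*N² (h(N) = (N² + N*N) + N = (N² + N²) + N = 2*N² + N = N + 2*N²)
Q(B) = 7 + B² (Q(B) = 7 + B*B = 7 + B²)
(112*Q(h(2)))*g(6) = (112*(7 + (2*(1 + 2*2))²))*(-2*6²) = (112*(7 + (2*(1 + 4))²))*(-2*36) = (112*(7 + (2*5)²))*(-72) = (112*(7 + 10²))*(-72) = (112*(7 + 100))*(-72) = (112*107)*(-72) = 11984*(-72) = -862848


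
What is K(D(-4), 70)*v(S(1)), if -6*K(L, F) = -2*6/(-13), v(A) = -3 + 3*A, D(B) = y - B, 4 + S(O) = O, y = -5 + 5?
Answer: 24/13 ≈ 1.8462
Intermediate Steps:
y = 0
S(O) = -4 + O
D(B) = -B (D(B) = 0 - B = -B)
K(L, F) = -2/13 (K(L, F) = -(-2*6)/(6*(-13)) = -(-2)*(-1)/13 = -⅙*12/13 = -2/13)
K(D(-4), 70)*v(S(1)) = -2*(-3 + 3*(-4 + 1))/13 = -2*(-3 + 3*(-3))/13 = -2*(-3 - 9)/13 = -2/13*(-12) = 24/13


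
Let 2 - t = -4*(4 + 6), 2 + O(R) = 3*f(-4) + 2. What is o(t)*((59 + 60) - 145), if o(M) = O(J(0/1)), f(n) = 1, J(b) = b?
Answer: -78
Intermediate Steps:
O(R) = 3 (O(R) = -2 + (3*1 + 2) = -2 + (3 + 2) = -2 + 5 = 3)
t = 42 (t = 2 - (-4)*(4 + 6) = 2 - (-4)*10 = 2 - 1*(-40) = 2 + 40 = 42)
o(M) = 3
o(t)*((59 + 60) - 145) = 3*((59 + 60) - 145) = 3*(119 - 145) = 3*(-26) = -78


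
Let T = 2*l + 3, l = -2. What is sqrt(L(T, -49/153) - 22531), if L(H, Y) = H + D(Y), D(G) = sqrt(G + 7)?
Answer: sqrt(-58605732 + 51*sqrt(17374))/51 ≈ 150.1*I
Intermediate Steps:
D(G) = sqrt(7 + G)
T = -1 (T = 2*(-2) + 3 = -4 + 3 = -1)
L(H, Y) = H + sqrt(7 + Y)
sqrt(L(T, -49/153) - 22531) = sqrt((-1 + sqrt(7 - 49/153)) - 22531) = sqrt((-1 + sqrt(1022/153)) - 22531) = sqrt((-1 + sqrt(17374)/51) - 22531) = sqrt(-22532 + sqrt(17374)/51)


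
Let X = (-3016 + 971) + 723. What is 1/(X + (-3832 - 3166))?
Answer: -1/8320 ≈ -0.00012019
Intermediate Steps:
X = -1322 (X = -2045 + 723 = -1322)
1/(X + (-3832 - 3166)) = 1/(-1322 + (-3832 - 3166)) = 1/(-1322 - 6998) = 1/(-8320) = -1/8320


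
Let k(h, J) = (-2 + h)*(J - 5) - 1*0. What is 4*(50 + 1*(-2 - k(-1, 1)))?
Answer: 144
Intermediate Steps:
k(h, J) = (-5 + J)*(-2 + h) (k(h, J) = (-2 + h)*(-5 + J) + 0 = (-5 + J)*(-2 + h) + 0 = (-5 + J)*(-2 + h))
4*(50 + 1*(-2 - k(-1, 1))) = 4*(50 + 1*(-2 - (10 - 5*(-1) - 2*1 + 1*(-1)))) = 4*(50 + 1*(-2 - (10 + 5 - 2 - 1))) = 4*(50 + 1*(-2 - 1*12)) = 4*(50 + 1*(-2 - 12)) = 4*(50 + 1*(-14)) = 4*(50 - 14) = 4*36 = 144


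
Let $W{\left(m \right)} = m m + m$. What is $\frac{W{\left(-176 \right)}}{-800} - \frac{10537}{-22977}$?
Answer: $- \frac{1748155}{45954} \approx -38.041$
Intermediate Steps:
$W{\left(m \right)} = m + m^{2}$ ($W{\left(m \right)} = m^{2} + m = m + m^{2}$)
$\frac{W{\left(-176 \right)}}{-800} - \frac{10537}{-22977} = \frac{\left(-176\right) \left(1 - 176\right)}{-800} - \frac{10537}{-22977} = \left(-176\right) \left(-175\right) \left(- \frac{1}{800}\right) - - \frac{10537}{22977} = 30800 \left(- \frac{1}{800}\right) + \frac{10537}{22977} = - \frac{77}{2} + \frac{10537}{22977} = - \frac{1748155}{45954}$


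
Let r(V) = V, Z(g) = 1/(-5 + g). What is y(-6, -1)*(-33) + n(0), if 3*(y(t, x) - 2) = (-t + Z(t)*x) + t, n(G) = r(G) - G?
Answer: -67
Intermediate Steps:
n(G) = 0 (n(G) = G - G = 0)
y(t, x) = 2 + x/(3*(-5 + t)) (y(t, x) = 2 + ((-t + x/(-5 + t)) + t)/3 = 2 + (x/(-5 + t))/3 = 2 + x/(3*(-5 + t)))
y(-6, -1)*(-33) + n(0) = ((-30 - 1 + 6*(-6))/(3*(-5 - 6)))*(-33) + 0 = ((⅓)*(-30 - 1 - 36)/(-11))*(-33) + 0 = ((⅓)*(-1/11)*(-67))*(-33) + 0 = (67/33)*(-33) + 0 = -67 + 0 = -67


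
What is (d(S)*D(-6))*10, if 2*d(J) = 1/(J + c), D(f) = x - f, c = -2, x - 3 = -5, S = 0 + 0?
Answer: -10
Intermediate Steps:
S = 0
x = -2 (x = 3 - 5 = -2)
D(f) = -2 - f
d(J) = 1/(2*(-2 + J)) (d(J) = 1/(2*(J - 2)) = 1/(2*(-2 + J)))
(d(S)*D(-6))*10 = ((1/(2*(-2 + 0)))*(-2 - 1*(-6)))*10 = (((½)/(-2))*(-2 + 6))*10 = (((½)*(-½))*4)*10 = -¼*4*10 = -1*10 = -10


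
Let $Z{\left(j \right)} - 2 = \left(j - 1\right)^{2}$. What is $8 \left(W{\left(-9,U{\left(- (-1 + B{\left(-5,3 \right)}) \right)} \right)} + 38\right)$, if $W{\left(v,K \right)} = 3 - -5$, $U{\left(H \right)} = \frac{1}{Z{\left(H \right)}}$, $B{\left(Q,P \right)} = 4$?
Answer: $368$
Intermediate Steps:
$Z{\left(j \right)} = 2 + \left(-1 + j\right)^{2}$ ($Z{\left(j \right)} = 2 + \left(j - 1\right)^{2} = 2 + \left(-1 + j\right)^{2}$)
$U{\left(H \right)} = \frac{1}{2 + \left(-1 + H\right)^{2}}$
$W{\left(v,K \right)} = 8$ ($W{\left(v,K \right)} = 3 + 5 = 8$)
$8 \left(W{\left(-9,U{\left(- (-1 + B{\left(-5,3 \right)}) \right)} \right)} + 38\right) = 8 \left(8 + 38\right) = 8 \cdot 46 = 368$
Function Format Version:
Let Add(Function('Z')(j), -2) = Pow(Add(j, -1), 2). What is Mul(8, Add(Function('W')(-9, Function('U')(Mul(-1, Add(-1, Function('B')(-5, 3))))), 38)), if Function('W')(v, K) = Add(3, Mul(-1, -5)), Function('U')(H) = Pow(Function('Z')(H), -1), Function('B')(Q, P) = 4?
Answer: 368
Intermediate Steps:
Function('Z')(j) = Add(2, Pow(Add(-1, j), 2)) (Function('Z')(j) = Add(2, Pow(Add(j, -1), 2)) = Add(2, Pow(Add(-1, j), 2)))
Function('U')(H) = Pow(Add(2, Pow(Add(-1, H), 2)), -1)
Function('W')(v, K) = 8 (Function('W')(v, K) = Add(3, 5) = 8)
Mul(8, Add(Function('W')(-9, Function('U')(Mul(-1, Add(-1, Function('B')(-5, 3))))), 38)) = Mul(8, Add(8, 38)) = Mul(8, 46) = 368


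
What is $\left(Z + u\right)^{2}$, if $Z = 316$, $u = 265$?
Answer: $337561$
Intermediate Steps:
$\left(Z + u\right)^{2} = \left(316 + 265\right)^{2} = 581^{2} = 337561$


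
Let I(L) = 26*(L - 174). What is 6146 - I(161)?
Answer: 6484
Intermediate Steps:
I(L) = -4524 + 26*L (I(L) = 26*(-174 + L) = -4524 + 26*L)
6146 - I(161) = 6146 - (-4524 + 26*161) = 6146 - (-4524 + 4186) = 6146 - 1*(-338) = 6146 + 338 = 6484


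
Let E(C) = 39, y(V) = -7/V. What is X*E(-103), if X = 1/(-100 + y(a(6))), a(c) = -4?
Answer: -52/131 ≈ -0.39695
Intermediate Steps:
X = -4/393 (X = 1/(-100 - 7/(-4)) = 1/(-100 - 7*(-1/4)) = 1/(-100 + 7/4) = 1/(-393/4) = -4/393 ≈ -0.010178)
X*E(-103) = -4/393*39 = -52/131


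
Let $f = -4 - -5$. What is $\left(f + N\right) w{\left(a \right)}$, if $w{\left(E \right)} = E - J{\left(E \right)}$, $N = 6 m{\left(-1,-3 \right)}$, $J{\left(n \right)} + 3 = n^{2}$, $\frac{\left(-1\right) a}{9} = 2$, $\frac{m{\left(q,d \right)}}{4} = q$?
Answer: $7797$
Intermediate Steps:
$m{\left(q,d \right)} = 4 q$
$f = 1$ ($f = -4 + 5 = 1$)
$a = -18$ ($a = \left(-9\right) 2 = -18$)
$J{\left(n \right)} = -3 + n^{2}$
$N = -24$ ($N = 6 \cdot 4 \left(-1\right) = 6 \left(-4\right) = -24$)
$w{\left(E \right)} = 3 + E - E^{2}$ ($w{\left(E \right)} = E - \left(-3 + E^{2}\right) = 3 + E - E^{2}$)
$\left(f + N\right) w{\left(a \right)} = \left(1 - 24\right) \left(3 - 18 - \left(-18\right)^{2}\right) = - 23 \left(3 - 18 - 324\right) = \left(-23\right) \left(-339\right) = 7797$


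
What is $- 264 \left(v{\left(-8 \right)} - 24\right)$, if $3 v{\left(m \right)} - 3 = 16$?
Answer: $4664$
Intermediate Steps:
$v{\left(m \right)} = \frac{19}{3}$ ($v{\left(m \right)} = 1 + \frac{1}{3} \cdot 16 = 1 + \frac{16}{3} = \frac{19}{3}$)
$- 264 \left(v{\left(-8 \right)} - 24\right) = - 264 \left(\frac{19}{3} - 24\right) = \left(-264\right) \left(- \frac{53}{3}\right) = 4664$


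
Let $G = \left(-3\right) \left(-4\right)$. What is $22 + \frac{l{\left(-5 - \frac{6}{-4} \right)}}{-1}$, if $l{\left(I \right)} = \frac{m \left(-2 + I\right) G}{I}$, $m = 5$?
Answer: $- \frac{506}{7} \approx -72.286$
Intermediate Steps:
$G = 12$
$l{\left(I \right)} = \frac{-120 + 60 I}{I}$ ($l{\left(I \right)} = \frac{5 \left(-2 + I\right) 12}{I} = \frac{\left(-10 + 5 I\right) 12}{I} = \frac{-120 + 60 I}{I}$)
$22 + \frac{l{\left(-5 - \frac{6}{-4} \right)}}{-1} = 22 + \frac{60 - \frac{120}{-5 - \frac{6}{-4}}}{-1} = 22 - \left(60 - \frac{120}{-5 - 6 \left(- \frac{1}{4}\right)}\right) = 22 - \left(60 - \frac{120}{-5 - - \frac{3}{2}}\right) = 22 - \left(60 - \frac{120}{-5 + \frac{3}{2}}\right) = 22 - \left(60 - \frac{120}{- \frac{7}{2}}\right) = 22 - \left(60 - - \frac{240}{7}\right) = 22 - \left(60 + \frac{240}{7}\right) = 22 - \frac{660}{7} = - \frac{506}{7}$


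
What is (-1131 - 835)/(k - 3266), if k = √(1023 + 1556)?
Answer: 6420956/10664177 + 1966*√2579/10664177 ≈ 0.61147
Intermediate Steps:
k = √2579 ≈ 50.784
(-1131 - 835)/(k - 3266) = (-1131 - 835)/(√2579 - 3266) = -1966/(-3266 + √2579)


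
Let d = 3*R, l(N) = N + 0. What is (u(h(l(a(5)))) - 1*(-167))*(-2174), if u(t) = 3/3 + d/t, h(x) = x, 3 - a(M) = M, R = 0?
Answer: -365232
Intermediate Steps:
a(M) = 3 - M
l(N) = N
d = 0 (d = 3*0 = 0)
u(t) = 1 (u(t) = 3/3 + 0/t = 3*(⅓) + 0 = 1 + 0 = 1)
(u(h(l(a(5)))) - 1*(-167))*(-2174) = (1 - 1*(-167))*(-2174) = (1 + 167)*(-2174) = 168*(-2174) = -365232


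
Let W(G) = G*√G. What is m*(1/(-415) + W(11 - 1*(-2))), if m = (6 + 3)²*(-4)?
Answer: 324/415 - 4212*√13 ≈ -15186.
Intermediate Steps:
W(G) = G^(3/2)
m = -324 (m = 9²*(-4) = 81*(-4) = -324)
m*(1/(-415) + W(11 - 1*(-2))) = -324*(1/(-415) + (11 - 1*(-2))^(3/2)) = -324*(-1/415 + (11 + 2)^(3/2)) = -324*(-1/415 + 13^(3/2)) = -324*(-1/415 + 13*√13) = 324/415 - 4212*√13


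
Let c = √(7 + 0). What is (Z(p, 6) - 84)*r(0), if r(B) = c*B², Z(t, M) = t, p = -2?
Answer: 0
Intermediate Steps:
c = √7 ≈ 2.6458
r(B) = √7*B²
(Z(p, 6) - 84)*r(0) = (-2 - 84)*(√7*0²) = -86*√7*0 = -86*0 = 0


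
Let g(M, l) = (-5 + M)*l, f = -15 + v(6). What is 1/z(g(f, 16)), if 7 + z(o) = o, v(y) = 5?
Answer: -1/247 ≈ -0.0040486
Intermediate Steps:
f = -10 (f = -15 + 5 = -10)
g(M, l) = l*(-5 + M)
z(o) = -7 + o
1/z(g(f, 16)) = 1/(-7 + 16*(-5 - 10)) = 1/(-7 + 16*(-15)) = 1/(-7 - 240) = 1/(-247) = -1/247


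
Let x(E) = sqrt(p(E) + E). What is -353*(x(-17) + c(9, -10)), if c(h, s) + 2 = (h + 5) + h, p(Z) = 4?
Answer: -7413 - 353*I*sqrt(13) ≈ -7413.0 - 1272.8*I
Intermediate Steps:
c(h, s) = 3 + 2*h (c(h, s) = -2 + ((h + 5) + h) = -2 + ((5 + h) + h) = -2 + (5 + 2*h) = 3 + 2*h)
x(E) = sqrt(4 + E)
-353*(x(-17) + c(9, -10)) = -353*(sqrt(4 - 17) + (3 + 2*9)) = -353*(sqrt(-13) + (3 + 18)) = -353*(I*sqrt(13) + 21) = -353*(21 + I*sqrt(13)) = -7413 - 353*I*sqrt(13)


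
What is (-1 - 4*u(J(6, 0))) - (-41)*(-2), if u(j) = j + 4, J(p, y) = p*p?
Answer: -243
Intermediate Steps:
J(p, y) = p²
u(j) = 4 + j
(-1 - 4*u(J(6, 0))) - (-41)*(-2) = (-1 - 4*(4 + 6²)) - (-41)*(-2) = (-1 - 4*(4 + 36)) - 1*82 = (-1 - 4*40) - 82 = (-1 - 160) - 82 = -161 - 82 = -243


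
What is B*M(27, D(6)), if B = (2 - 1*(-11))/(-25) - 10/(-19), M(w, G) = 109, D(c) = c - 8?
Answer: 327/475 ≈ 0.68842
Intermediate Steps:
D(c) = -8 + c
B = 3/475 (B = (2 + 11)*(-1/25) - 10*(-1/19) = 13*(-1/25) + 10/19 = -13/25 + 10/19 = 3/475 ≈ 0.0063158)
B*M(27, D(6)) = (3/475)*109 = 327/475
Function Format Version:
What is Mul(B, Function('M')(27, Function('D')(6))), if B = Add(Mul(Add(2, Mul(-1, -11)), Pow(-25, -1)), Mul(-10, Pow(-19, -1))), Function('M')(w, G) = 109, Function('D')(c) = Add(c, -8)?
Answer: Rational(327, 475) ≈ 0.68842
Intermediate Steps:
Function('D')(c) = Add(-8, c)
B = Rational(3, 475) (B = Add(Mul(Add(2, 11), Rational(-1, 25)), Mul(-10, Rational(-1, 19))) = Add(Mul(13, Rational(-1, 25)), Rational(10, 19)) = Add(Rational(-13, 25), Rational(10, 19)) = Rational(3, 475) ≈ 0.0063158)
Mul(B, Function('M')(27, Function('D')(6))) = Mul(Rational(3, 475), 109) = Rational(327, 475)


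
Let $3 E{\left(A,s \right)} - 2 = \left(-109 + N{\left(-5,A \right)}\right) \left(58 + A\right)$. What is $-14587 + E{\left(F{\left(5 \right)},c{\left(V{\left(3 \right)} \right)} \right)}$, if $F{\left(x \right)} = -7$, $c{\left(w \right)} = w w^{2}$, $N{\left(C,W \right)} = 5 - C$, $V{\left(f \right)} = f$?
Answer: $- \frac{48808}{3} \approx -16269.0$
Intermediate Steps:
$c{\left(w \right)} = w^{3}$
$E{\left(A,s \right)} = - \frac{5740}{3} - 33 A$ ($E{\left(A,s \right)} = \frac{2}{3} + \frac{\left(-109 + \left(5 - -5\right)\right) \left(58 + A\right)}{3} = \frac{2}{3} + \frac{\left(-109 + \left(5 + 5\right)\right) \left(58 + A\right)}{3} = \frac{2}{3} + \frac{\left(-109 + 10\right) \left(58 + A\right)}{3} = \frac{2}{3} + \frac{\left(-99\right) \left(58 + A\right)}{3} = \frac{2}{3} + \frac{-5742 - 99 A}{3} = \frac{2}{3} - \left(1914 + 33 A\right) = - \frac{5740}{3} - 33 A$)
$-14587 + E{\left(F{\left(5 \right)},c{\left(V{\left(3 \right)} \right)} \right)} = -14587 - \frac{5047}{3} = - \frac{48808}{3}$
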